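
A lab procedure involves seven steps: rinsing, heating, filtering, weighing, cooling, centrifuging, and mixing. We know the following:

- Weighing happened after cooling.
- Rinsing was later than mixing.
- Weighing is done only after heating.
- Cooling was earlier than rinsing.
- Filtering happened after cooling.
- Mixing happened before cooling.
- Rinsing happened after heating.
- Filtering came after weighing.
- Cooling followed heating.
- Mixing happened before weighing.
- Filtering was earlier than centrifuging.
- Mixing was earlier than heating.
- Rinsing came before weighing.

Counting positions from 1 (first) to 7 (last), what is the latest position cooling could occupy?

3

Cooling must come before centrifuging, filtering, rinsing, and weighing — 4 steps forced after it.
Everything else can be placed before cooling in some valid order, so cooling can sit as late as position 7 − 4 = 3.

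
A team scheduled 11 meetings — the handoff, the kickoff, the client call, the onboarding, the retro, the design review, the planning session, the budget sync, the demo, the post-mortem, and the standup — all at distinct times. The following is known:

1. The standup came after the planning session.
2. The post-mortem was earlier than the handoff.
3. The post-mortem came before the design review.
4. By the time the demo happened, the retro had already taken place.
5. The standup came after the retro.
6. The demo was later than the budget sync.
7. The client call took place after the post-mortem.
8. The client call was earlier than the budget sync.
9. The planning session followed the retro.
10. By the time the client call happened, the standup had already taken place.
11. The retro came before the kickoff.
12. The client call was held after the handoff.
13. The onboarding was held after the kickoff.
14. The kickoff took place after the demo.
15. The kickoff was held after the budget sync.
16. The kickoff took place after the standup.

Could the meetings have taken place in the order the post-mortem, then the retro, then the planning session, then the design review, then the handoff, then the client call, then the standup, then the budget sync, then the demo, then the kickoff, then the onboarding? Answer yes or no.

The constraints require the standup before the client call, but in the proposed sequence the client call appears ahead of the standup. That one violation is enough.

no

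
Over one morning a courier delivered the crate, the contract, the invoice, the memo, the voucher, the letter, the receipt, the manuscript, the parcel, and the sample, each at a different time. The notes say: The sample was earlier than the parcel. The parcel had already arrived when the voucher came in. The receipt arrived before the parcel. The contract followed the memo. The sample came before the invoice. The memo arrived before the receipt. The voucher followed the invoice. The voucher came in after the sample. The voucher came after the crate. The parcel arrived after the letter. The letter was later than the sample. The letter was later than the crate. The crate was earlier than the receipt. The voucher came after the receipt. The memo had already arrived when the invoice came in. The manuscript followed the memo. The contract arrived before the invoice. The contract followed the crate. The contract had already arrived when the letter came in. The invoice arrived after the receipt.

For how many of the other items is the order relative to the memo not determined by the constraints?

Forced after the memo: the contract, the invoice, the letter, the manuscript, the parcel, the receipt, and the voucher.
That leaves the crate and the sample with no forced order relative to the memo — 2.

2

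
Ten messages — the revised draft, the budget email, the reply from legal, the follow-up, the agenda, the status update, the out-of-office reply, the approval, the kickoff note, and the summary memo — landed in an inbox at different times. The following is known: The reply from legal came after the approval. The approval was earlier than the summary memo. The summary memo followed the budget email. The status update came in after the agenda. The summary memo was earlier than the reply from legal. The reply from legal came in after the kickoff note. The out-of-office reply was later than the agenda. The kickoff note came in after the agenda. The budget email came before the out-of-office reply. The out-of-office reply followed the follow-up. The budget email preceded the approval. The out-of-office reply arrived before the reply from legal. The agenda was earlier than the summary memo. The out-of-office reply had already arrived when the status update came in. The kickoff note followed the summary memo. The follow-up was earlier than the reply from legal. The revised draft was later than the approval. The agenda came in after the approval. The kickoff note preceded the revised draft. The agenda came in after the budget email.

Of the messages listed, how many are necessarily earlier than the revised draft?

Directly stated before the revised draft: the approval and the kickoff note.
The agenda reaches the revised draft via the agenda → the kickoff note → the revised draft.
The budget email reaches the revised draft via the budget email → the approval → the revised draft.
The summary memo reaches the revised draft via the summary memo → the kickoff note → the revised draft.
No chain forces the out-of-office reply (or any of the others) ahead of the revised draft.
That's the agenda, the approval, the budget email, the kickoff note, and the summary memo — 5 in all.

5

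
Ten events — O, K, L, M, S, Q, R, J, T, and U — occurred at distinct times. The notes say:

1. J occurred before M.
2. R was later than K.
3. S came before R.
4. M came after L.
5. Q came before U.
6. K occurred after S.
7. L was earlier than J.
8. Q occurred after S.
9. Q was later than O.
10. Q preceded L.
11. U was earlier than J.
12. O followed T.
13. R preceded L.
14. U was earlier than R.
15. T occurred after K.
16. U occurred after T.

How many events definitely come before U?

5

Directly stated before U: Q and T.
K reaches U via K → T → U.
O reaches U via O → Q → U.
S reaches U via S → Q → U.
No chain forces M (or any of the others) ahead of U.
That's K, O, Q, S, and T — 5 in all.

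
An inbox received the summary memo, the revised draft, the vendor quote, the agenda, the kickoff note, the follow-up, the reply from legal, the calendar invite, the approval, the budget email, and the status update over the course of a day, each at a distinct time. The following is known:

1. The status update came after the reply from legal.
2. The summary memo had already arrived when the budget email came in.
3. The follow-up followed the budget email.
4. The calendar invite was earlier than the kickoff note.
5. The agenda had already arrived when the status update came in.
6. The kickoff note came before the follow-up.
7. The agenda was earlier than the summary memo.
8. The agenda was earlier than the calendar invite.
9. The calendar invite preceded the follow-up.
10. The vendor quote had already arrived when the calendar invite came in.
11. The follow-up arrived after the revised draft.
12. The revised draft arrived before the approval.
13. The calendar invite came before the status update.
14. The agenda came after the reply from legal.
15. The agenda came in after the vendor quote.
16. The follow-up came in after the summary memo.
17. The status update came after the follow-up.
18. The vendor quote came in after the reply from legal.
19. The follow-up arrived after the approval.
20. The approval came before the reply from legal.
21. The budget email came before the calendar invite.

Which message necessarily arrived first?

The revised draft has a chain of constraints placing it before every other message, so the revised draft must be first.

the revised draft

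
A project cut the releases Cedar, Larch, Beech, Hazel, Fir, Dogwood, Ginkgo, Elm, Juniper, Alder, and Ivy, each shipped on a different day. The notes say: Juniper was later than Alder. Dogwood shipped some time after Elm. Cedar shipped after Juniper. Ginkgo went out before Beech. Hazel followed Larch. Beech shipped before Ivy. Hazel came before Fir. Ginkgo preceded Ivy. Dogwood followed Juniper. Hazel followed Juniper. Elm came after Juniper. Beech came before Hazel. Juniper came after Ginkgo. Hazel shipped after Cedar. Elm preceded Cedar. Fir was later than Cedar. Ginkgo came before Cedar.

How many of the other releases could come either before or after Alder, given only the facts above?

4

Forced after Alder: Cedar, Dogwood, Elm, Fir, Hazel, and Juniper.
That leaves Beech, Ginkgo, Ivy, and Larch with no forced order relative to Alder — 4.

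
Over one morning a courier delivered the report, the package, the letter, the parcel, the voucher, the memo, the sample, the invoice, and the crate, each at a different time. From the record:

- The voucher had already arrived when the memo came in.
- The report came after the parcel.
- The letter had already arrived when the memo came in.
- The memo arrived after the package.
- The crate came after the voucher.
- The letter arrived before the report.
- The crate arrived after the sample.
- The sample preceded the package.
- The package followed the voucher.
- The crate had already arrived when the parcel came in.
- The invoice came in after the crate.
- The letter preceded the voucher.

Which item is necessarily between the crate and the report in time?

the parcel

Tracing the constraints gives the crate → the parcel → the report, so the parcel sits after the crate and before the report.
No other item is forced both after the crate and before the report.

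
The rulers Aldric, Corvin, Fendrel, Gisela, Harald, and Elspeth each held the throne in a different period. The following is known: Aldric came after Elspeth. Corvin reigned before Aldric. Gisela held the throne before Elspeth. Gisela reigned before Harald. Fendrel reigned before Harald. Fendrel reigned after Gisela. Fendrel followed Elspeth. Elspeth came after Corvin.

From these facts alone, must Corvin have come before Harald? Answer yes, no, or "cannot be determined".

Chain the constraints: Corvin → Elspeth → Fendrel → Harald. Each link is directly stated, so Corvin comes before Harald.

yes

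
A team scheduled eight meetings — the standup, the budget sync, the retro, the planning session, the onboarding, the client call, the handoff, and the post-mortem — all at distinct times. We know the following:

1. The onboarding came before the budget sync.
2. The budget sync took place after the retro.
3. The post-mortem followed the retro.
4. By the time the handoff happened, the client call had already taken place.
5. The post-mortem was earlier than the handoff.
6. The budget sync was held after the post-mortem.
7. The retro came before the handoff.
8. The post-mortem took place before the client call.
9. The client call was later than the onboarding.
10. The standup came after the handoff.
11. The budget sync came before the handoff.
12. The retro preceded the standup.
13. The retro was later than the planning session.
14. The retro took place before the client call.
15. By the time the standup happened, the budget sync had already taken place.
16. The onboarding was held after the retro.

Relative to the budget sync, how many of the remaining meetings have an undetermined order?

1

Forced before the budget sync: the onboarding, the planning session, the post-mortem, and the retro; forced after the budget sync: the handoff and the standup.
That leaves the client call with no forced order relative to the budget sync — 1.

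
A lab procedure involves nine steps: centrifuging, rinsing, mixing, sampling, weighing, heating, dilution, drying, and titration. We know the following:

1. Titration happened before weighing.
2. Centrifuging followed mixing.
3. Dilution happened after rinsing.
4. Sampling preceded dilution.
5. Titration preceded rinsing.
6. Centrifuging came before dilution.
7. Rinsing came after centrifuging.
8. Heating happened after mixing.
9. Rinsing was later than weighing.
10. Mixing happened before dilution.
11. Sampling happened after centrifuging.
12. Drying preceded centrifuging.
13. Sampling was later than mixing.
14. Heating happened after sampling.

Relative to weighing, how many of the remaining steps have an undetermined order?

Forced before weighing: titration; forced after weighing: dilution and rinsing.
That leaves centrifuging, drying, heating, mixing, and sampling with no forced order relative to weighing — 5.

5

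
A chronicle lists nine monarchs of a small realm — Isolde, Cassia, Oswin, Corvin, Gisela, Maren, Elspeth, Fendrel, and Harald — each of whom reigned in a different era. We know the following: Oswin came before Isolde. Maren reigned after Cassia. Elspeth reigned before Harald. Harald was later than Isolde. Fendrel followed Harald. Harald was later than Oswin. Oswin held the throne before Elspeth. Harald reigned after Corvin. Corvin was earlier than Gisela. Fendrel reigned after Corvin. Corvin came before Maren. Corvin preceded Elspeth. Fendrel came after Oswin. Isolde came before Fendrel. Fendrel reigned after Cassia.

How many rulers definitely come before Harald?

Directly stated before Harald: Corvin, Elspeth, Isolde, and Oswin.
No chain forces Cassia (or any of the others) ahead of Harald.
That's Corvin, Elspeth, Isolde, and Oswin — 4 in all.

4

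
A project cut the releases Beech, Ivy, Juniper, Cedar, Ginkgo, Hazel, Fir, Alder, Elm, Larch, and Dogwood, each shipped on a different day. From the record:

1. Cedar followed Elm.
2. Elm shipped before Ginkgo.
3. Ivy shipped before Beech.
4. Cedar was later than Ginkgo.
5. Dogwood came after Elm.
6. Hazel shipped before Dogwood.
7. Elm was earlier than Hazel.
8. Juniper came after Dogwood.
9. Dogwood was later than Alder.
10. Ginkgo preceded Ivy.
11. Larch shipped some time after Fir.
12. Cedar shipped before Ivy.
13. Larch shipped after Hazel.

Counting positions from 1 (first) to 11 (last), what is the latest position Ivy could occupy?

10

Ivy must come before Beech — 1 release forced after it.
Everything else can be placed before Ivy in some valid order, so Ivy can sit as late as position 11 − 1 = 10.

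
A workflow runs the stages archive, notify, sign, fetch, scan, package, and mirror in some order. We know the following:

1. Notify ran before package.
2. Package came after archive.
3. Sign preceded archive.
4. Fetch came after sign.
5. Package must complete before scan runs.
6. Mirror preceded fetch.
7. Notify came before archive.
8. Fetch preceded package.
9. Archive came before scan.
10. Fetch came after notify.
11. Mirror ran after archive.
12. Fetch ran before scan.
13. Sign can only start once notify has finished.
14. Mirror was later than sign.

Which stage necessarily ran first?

notify

Notify has a chain of constraints placing it before every other stage, so notify must be first.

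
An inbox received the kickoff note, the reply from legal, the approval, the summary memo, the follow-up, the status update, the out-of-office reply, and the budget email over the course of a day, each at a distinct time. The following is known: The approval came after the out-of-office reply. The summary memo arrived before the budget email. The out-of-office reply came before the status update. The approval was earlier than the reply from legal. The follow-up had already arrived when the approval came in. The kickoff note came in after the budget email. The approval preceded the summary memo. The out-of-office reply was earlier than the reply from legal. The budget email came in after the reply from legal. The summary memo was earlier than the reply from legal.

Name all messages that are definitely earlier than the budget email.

the approval, the follow-up, the out-of-office reply, the reply from legal, the summary memo

Directly stated before the budget email: the reply from legal and the summary memo.
The approval reaches the budget email via the approval → the reply from legal → the budget email.
The follow-up reaches the budget email via the follow-up → the approval → the reply from legal → the budget email.
The out-of-office reply reaches the budget email via the out-of-office reply → the reply from legal → the budget email.
No chain forces the status update (or any of the others) ahead of the budget email.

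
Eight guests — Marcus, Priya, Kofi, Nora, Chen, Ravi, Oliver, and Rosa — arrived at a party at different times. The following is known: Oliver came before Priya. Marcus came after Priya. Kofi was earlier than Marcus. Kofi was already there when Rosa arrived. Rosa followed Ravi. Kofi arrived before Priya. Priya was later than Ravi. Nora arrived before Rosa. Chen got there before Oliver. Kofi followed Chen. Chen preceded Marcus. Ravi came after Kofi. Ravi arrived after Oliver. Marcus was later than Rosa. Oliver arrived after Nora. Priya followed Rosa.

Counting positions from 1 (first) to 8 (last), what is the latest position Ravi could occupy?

Ravi must come before Marcus, Priya, and Rosa — 3 guests forced after them.
Everything else can be placed before Ravi in some valid order, so Ravi can sit as late as position 8 − 3 = 5.

5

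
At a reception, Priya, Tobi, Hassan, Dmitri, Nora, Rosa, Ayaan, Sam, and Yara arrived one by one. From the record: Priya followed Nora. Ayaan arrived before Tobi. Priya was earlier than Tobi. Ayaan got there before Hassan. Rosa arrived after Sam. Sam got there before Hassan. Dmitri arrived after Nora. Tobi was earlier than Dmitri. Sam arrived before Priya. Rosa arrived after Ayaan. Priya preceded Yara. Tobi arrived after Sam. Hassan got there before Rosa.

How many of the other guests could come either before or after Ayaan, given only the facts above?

Forced after Ayaan: Dmitri, Hassan, Rosa, and Tobi.
That leaves Nora, Priya, Sam, and Yara with no forced order relative to Ayaan — 4.

4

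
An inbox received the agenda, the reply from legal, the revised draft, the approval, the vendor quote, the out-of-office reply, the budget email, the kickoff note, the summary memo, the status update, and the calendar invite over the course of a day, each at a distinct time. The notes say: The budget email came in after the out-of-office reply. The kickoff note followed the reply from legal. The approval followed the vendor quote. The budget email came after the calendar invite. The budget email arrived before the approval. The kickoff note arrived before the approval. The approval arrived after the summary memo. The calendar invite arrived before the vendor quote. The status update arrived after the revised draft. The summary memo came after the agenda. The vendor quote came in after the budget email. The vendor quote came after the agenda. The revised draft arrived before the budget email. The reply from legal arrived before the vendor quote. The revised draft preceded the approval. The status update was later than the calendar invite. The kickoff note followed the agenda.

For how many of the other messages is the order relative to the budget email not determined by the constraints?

5

Forced before the budget email: the calendar invite, the out-of-office reply, and the revised draft; forced after the budget email: the approval and the vendor quote.
That leaves the agenda, the kickoff note, the reply from legal, the status update, and the summary memo with no forced order relative to the budget email — 5.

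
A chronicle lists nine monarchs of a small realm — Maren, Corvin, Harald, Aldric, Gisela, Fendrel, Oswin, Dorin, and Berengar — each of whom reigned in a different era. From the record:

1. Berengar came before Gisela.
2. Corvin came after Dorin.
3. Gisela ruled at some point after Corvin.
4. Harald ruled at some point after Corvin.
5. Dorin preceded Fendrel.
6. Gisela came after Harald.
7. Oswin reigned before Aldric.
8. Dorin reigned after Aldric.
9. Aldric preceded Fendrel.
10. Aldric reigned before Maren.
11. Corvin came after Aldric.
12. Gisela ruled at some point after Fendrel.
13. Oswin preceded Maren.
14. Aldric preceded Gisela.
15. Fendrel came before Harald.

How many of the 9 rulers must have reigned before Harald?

Directly stated before Harald: Corvin and Fendrel.
Aldric reaches Harald via Aldric → Fendrel → Harald.
Dorin reaches Harald via Dorin → Corvin → Harald.
Oswin reaches Harald via Oswin → Aldric → Fendrel → Harald.
That's Aldric, Corvin, Dorin, Fendrel, and Oswin — 5 in all.

5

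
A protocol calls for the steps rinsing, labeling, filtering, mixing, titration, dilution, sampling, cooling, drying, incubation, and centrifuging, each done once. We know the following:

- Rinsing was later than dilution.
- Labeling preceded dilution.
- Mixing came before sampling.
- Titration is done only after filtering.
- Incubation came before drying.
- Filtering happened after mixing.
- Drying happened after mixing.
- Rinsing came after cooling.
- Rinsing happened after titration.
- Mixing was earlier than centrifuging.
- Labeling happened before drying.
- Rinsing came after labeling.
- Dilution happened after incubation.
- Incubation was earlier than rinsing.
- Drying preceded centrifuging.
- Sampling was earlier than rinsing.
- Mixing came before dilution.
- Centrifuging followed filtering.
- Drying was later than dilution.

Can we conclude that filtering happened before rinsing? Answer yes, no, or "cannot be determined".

Chain the constraints: filtering → titration → rinsing. Each link is directly stated, so filtering comes before rinsing.

yes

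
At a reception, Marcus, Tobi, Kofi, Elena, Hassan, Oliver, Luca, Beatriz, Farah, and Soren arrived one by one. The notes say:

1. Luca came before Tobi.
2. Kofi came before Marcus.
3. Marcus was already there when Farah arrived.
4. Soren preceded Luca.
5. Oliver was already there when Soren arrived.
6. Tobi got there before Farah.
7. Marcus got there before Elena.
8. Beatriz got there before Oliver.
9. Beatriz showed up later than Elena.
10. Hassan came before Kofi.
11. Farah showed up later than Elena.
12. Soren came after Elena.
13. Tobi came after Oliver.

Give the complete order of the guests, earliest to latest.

Hassan, Kofi, Marcus, Elena, Beatriz, Oliver, Soren, Luca, Tobi, Farah

The constraints fix every adjacent pair, so only one ordering works:
Hassan → Kofi → Marcus → Elena → Beatriz → Oliver → Soren → Luca → Tobi → Farah.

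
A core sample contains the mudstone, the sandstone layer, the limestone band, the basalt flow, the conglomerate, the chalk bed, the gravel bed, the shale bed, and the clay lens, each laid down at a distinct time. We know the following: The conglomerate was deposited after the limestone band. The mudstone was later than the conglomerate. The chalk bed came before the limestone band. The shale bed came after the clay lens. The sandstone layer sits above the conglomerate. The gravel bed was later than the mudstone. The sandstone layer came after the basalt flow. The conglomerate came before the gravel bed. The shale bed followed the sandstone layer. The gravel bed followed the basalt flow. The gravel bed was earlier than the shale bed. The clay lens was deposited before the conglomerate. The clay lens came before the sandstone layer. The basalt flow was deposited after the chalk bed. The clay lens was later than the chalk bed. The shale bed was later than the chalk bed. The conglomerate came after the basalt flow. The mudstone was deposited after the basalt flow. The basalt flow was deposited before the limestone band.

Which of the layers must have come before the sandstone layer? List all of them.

the basalt flow, the chalk bed, the clay lens, the conglomerate, the limestone band

Directly stated before the sandstone layer: the basalt flow, the clay lens, and the conglomerate.
The chalk bed reaches the sandstone layer via the chalk bed → the clay lens → the sandstone layer.
The limestone band reaches the sandstone layer via the limestone band → the conglomerate → the sandstone layer.
No chain forces the gravel bed (or any of the others) ahead of the sandstone layer.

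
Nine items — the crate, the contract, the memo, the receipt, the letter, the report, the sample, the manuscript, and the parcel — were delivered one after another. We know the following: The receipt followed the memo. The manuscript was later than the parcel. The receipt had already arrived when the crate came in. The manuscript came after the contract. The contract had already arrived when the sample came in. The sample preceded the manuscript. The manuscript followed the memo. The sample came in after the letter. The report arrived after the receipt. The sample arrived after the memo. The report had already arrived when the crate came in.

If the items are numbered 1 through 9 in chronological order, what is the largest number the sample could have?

The sample must come before the manuscript — 1 item forced after it.
Everything else can be placed before the sample in some valid order, so the sample can sit as late as position 9 − 1 = 8.

8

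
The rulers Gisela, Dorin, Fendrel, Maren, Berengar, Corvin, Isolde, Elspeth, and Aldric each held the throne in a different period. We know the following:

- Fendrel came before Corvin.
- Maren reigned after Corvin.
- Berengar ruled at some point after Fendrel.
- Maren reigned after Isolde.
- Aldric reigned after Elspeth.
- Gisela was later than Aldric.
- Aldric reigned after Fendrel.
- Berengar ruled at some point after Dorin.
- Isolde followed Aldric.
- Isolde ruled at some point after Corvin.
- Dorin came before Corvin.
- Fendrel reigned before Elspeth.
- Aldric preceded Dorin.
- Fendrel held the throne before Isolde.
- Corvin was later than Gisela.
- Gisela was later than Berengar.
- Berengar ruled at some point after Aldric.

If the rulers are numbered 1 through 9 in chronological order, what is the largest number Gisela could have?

Gisela must come before Corvin, Isolde, and Maren — 3 rulers forced after them.
Everything else can be placed before Gisela in some valid order, so Gisela can sit as late as position 9 − 3 = 6.

6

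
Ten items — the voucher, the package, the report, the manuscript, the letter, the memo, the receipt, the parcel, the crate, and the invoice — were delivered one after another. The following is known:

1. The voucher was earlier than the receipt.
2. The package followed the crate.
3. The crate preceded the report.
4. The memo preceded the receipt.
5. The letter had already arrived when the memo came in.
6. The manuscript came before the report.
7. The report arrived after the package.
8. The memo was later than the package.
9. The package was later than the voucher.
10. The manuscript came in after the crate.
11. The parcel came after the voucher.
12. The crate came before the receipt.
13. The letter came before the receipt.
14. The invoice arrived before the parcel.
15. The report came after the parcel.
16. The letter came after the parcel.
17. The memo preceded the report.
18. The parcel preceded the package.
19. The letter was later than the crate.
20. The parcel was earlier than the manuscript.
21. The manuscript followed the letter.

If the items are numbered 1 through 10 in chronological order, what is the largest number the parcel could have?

4

The parcel must come before the letter, the manuscript, the memo, the package, the receipt, and the report — 6 items forced after it.
Everything else can be placed before the parcel in some valid order, so the parcel can sit as late as position 10 − 6 = 4.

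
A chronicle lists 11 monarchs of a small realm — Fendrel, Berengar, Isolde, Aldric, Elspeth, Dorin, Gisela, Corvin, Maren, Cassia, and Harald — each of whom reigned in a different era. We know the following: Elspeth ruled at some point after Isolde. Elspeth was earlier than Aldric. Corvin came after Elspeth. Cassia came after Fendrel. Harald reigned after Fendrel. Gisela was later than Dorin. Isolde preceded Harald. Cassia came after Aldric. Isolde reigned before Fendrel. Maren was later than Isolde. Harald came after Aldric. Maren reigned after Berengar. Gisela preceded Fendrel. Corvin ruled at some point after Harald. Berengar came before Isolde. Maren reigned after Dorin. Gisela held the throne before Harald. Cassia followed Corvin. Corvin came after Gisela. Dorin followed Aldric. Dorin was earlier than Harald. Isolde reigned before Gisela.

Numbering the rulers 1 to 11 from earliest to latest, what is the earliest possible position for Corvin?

Aldric, Berengar, Dorin, Elspeth, Fendrel, Gisela, Harald, and Isolde must all come before Corvin — 8 forced predecessors.
Nothing else is forced ahead of Corvin, so their earliest slot is position 8 + 1 = 9.

9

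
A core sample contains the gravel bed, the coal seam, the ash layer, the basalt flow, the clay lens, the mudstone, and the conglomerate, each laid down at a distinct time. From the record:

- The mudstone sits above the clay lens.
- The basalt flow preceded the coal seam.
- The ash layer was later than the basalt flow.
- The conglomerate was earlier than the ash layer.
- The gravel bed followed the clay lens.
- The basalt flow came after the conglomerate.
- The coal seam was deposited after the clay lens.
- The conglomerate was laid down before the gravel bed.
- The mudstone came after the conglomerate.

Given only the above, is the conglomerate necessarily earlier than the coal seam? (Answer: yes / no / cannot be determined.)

yes

Chain the constraints: the conglomerate → the basalt flow → the coal seam. Each link is directly stated, so the conglomerate comes before the coal seam.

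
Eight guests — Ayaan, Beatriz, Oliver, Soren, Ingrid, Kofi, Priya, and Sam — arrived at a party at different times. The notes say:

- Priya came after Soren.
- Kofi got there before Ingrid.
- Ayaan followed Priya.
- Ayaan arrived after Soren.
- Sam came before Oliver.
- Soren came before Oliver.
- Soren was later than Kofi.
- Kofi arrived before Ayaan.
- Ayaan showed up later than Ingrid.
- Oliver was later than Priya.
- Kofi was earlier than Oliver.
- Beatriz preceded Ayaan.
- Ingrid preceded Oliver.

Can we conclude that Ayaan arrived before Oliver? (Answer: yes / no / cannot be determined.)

No chain of stated constraints runs from Ayaan to Oliver, and none runs from Oliver to Ayaan either.
So the relative order of Ayaan and Oliver is not fixed by the given facts.

cannot be determined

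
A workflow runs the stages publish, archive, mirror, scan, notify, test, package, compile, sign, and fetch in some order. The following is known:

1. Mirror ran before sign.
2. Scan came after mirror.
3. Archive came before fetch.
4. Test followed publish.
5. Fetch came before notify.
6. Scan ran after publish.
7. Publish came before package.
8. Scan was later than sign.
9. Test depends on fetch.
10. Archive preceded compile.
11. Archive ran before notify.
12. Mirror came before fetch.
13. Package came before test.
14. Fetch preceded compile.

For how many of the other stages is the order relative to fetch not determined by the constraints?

4

Forced before fetch: archive and mirror; forced after fetch: compile, notify, and test.
That leaves package, publish, scan, and sign with no forced order relative to fetch — 4.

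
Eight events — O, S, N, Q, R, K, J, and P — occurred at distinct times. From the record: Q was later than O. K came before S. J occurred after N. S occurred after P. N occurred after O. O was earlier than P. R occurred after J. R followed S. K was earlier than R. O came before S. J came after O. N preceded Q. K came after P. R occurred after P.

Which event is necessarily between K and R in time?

S

Tracing the constraints gives K → S → R, so S sits after K and before R.
No other event is forced both after K and before R.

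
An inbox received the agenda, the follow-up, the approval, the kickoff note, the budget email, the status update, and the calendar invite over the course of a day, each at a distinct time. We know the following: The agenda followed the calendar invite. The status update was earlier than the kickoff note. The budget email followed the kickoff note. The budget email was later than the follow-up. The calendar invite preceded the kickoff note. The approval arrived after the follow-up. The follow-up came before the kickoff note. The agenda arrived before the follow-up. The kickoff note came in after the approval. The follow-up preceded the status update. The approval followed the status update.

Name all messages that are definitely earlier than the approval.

the agenda, the calendar invite, the follow-up, the status update

Directly stated before the approval: the follow-up and the status update.
The agenda reaches the approval via the agenda → the follow-up → the approval.
The calendar invite reaches the approval via the calendar invite → the agenda → the follow-up → the approval.
No chain forces the kickoff note (or any of the others) ahead of the approval.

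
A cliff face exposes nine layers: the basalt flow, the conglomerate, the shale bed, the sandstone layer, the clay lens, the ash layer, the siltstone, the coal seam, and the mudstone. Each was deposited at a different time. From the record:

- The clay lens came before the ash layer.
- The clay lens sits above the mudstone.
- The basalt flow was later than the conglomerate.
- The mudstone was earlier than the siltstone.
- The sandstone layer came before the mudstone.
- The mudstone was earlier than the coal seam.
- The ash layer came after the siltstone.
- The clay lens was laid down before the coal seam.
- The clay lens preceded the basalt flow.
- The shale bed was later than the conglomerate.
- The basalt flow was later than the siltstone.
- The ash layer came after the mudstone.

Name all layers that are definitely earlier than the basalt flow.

Directly stated before the basalt flow: the clay lens, the conglomerate, and the siltstone.
The mudstone reaches the basalt flow via the mudstone → the clay lens → the basalt flow.
The sandstone layer reaches the basalt flow via the sandstone layer → the mudstone → the clay lens → the basalt flow.
No chain forces the coal seam (or any of the others) ahead of the basalt flow.

the clay lens, the conglomerate, the mudstone, the sandstone layer, the siltstone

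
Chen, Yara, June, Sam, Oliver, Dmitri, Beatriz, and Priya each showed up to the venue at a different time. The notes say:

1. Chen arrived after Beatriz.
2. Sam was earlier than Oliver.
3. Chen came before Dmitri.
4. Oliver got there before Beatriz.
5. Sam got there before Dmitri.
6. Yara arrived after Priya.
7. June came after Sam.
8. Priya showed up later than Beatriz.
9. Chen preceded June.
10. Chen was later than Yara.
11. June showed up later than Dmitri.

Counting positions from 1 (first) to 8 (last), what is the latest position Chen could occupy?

Chen must come before Dmitri and June — 2 guests forced after them.
Everything else can be placed before Chen in some valid order, so Chen can sit as late as position 8 − 2 = 6.

6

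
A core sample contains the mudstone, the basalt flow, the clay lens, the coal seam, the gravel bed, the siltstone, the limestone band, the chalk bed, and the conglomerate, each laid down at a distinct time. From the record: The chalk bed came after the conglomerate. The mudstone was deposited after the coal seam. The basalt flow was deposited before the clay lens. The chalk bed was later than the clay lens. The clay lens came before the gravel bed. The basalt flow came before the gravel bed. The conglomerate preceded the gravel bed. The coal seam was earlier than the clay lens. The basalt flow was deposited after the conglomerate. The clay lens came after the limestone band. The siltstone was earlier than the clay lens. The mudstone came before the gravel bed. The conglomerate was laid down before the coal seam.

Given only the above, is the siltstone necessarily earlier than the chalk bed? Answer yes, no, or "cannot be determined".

Chain the constraints: the siltstone → the clay lens → the chalk bed. Each link is directly stated, so the siltstone comes before the chalk bed.

yes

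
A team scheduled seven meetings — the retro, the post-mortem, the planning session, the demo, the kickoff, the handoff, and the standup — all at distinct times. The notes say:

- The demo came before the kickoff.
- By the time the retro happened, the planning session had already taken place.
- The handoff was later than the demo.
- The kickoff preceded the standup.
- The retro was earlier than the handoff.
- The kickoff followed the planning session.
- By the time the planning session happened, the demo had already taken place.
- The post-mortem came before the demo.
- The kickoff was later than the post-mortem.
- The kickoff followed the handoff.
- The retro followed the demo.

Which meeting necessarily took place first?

The post-mortem has a chain of constraints placing it before every other meeting, so the post-mortem must be first.

the post-mortem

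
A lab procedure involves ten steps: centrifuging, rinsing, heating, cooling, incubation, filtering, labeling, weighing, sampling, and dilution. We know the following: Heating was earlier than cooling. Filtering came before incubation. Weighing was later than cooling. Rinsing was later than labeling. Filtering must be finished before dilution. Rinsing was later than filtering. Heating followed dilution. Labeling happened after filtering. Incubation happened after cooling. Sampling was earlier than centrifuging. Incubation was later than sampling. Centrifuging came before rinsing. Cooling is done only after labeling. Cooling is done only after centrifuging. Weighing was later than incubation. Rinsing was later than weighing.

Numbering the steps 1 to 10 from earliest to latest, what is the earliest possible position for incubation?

8

Centrifuging, cooling, dilution, filtering, heating, labeling, and sampling must all come before incubation — 7 forced predecessors.
Nothing else is forced ahead of incubation, so its earliest slot is position 7 + 1 = 8.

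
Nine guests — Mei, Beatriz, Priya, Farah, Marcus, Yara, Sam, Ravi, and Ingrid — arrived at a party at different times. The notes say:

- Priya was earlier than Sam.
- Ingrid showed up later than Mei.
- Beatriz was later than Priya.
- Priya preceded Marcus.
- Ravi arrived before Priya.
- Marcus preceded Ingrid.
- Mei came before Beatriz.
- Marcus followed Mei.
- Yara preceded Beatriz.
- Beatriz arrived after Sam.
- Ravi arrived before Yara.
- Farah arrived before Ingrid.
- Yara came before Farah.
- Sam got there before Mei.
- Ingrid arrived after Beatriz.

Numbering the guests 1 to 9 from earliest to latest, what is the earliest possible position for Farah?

Ravi and Yara must both come before Farah — 2 forced predecessors.
Nothing else is forced ahead of Farah, so their earliest slot is position 2 + 1 = 3.

3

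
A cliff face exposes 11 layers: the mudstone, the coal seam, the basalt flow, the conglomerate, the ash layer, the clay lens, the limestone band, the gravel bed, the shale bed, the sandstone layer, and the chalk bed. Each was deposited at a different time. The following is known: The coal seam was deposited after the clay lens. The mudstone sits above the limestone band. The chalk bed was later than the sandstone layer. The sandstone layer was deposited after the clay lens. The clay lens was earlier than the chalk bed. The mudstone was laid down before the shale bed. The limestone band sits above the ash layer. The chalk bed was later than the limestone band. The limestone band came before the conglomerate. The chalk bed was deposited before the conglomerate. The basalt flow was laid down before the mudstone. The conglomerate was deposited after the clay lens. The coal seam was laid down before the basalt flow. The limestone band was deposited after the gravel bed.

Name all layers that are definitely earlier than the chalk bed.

the ash layer, the clay lens, the gravel bed, the limestone band, the sandstone layer

Directly stated before the chalk bed: the clay lens, the limestone band, and the sandstone layer.
The ash layer reaches the chalk bed via the ash layer → the limestone band → the chalk bed.
The gravel bed reaches the chalk bed via the gravel bed → the limestone band → the chalk bed.
No chain forces the coal seam (or any of the others) ahead of the chalk bed.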